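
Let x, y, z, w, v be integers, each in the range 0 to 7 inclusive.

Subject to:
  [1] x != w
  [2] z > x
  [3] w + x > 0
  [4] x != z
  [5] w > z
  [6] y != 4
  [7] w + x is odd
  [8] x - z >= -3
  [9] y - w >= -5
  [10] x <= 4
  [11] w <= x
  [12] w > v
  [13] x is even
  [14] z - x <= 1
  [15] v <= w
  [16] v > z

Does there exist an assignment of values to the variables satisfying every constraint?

Unsatisfiable

Constraints 2, 11, 12, and 16 give z < v, v < w, w ≤ x, x < z. Chaining: z < v < w ≤ x < z, which forces z < z — impossible.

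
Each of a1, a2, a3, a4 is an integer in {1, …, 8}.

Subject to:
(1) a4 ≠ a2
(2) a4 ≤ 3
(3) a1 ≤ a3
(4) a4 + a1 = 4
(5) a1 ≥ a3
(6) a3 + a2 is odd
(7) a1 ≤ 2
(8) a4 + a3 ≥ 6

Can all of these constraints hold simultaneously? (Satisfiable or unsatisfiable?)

From constraint 2: a4 ≤ 3. From constraints 5 and 7: a3 ≤ a1 ≤ 2. Hence a4 + a3 ≤ 5. But constraint 8 requires a4 + a3 ≥ 6, and 6 > 5. Contradiction.

Unsatisfiable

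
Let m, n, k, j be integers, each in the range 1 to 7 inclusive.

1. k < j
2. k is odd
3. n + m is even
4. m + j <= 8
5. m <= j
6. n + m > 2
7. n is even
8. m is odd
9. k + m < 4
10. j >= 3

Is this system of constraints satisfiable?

Unsatisfiable

Constraint 7 makes n even and constraint 8 makes m odd, so n + m must be odd. Constraint 3 says n + m is even — contradiction.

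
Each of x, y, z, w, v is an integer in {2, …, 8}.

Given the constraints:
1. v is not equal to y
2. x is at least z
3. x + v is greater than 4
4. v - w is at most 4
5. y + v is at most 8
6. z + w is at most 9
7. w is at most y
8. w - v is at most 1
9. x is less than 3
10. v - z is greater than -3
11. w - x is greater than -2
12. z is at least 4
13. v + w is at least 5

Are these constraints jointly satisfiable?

From constraints 2 and 12: x ≥ z and z ≥ 4, so x ≥ 4. From constraint 9: x ≤ 2. But 2 < 4, so no value of x works.

Unsatisfiable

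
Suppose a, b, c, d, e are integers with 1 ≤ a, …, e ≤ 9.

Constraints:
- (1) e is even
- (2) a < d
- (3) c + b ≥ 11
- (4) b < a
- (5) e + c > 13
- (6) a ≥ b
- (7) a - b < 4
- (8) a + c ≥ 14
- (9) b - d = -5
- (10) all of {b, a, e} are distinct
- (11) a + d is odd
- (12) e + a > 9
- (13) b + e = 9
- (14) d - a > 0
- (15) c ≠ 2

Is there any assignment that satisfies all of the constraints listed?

Try a = 5, b = 3, c = 9, d = 8, e = 6.
Check constraint 3: c + b = 12; constraint 5: e + c = 15; constraint 7: a - b = 2. The remaining constraints are straightforward to verify.

Satisfiable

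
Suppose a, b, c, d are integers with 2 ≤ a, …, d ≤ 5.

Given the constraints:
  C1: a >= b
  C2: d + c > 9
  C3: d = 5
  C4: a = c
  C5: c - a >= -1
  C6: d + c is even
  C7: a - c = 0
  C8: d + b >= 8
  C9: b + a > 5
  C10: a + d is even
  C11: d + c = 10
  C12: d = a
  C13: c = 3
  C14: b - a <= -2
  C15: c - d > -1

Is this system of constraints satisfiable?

Unsatisfiable

Constraint 3 fixes d = 5 and constraint 13 fixes c = 3. Constraints 4 and 12 give d = a = c, so d = c. But 5 ≠ 3 — contradiction.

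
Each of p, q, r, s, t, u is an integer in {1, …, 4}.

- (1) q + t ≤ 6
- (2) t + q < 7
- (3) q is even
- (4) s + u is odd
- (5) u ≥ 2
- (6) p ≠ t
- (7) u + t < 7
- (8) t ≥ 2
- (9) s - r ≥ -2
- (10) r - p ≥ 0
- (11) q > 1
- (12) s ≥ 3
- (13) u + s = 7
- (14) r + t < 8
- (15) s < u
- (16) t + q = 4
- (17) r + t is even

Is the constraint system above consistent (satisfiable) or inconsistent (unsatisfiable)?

Satisfiable

The assignment p = 3, q = 2, r = 4, s = 3, t = 2, u = 4 works:
  constraint 1 holds since q + t = 4.
  constraint 2 holds since t + q = 4.
The rest check out directly.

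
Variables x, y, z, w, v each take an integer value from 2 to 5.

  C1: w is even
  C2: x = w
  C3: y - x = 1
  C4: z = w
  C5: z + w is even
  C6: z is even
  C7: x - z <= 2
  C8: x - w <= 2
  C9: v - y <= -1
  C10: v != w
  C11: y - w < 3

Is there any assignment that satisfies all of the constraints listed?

Take x = 4, y = 5, z = 4, w = 4, v = 3. Then constraint 3: y - x = 1; constraint 7: x - z = 0, and every other listed constraint is also met.

Satisfiable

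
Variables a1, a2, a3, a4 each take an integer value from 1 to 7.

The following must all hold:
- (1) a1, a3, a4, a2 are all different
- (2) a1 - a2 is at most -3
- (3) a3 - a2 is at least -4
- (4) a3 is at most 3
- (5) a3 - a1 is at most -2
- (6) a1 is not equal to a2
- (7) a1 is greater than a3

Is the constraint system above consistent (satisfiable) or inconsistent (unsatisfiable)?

Constraints 2, 3, and 5 give a1 − a3 ≥ 2, a3 − a2 ≥ -4, a2 − a1 ≥ 3.
Adding all 3 inequalities: the left sides telescope to 0, and the right sides sum to 2 + (-4) + 3 = 1. So 0 ≥ 1, which is false.

Unsatisfiable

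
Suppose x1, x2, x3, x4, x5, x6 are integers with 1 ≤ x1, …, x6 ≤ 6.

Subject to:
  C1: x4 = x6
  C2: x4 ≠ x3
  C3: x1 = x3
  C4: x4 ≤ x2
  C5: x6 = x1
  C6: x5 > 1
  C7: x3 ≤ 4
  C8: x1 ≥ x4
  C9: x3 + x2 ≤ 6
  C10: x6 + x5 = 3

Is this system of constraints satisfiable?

From constraints 1, 3, and 5, x4 = x6 = x1 = x3, so x4 = x3. But constraint 2 says x4 ≠ x3. Contradiction.

Unsatisfiable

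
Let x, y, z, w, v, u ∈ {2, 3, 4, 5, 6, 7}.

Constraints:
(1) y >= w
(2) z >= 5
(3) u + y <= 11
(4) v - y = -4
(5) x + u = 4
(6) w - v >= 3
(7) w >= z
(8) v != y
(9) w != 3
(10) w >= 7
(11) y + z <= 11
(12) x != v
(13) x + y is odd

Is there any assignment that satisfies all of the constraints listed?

Unsatisfiable

From constraints 1 and 10: y ≥ w ≥ 7. From constraint 2: z ≥ 5. Hence y + z ≥ 12. But constraint 11 requires y + z ≤ 11, and 11 < 12. Contradiction.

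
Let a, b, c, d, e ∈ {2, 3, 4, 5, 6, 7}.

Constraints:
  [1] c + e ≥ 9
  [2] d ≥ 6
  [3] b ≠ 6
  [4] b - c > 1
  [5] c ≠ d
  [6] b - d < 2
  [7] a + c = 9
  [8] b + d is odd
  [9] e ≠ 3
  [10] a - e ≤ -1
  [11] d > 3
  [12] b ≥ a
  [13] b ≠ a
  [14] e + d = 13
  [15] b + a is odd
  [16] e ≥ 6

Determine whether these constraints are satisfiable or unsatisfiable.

Satisfiable

The assignment a = 6, b = 7, c = 3, d = 6, e = 7 works:
  constraint 1 holds since c + e = 10.
  constraint 4 holds since b - c = 4.
  constraint 6 holds since b - d = 1.
The rest check out directly.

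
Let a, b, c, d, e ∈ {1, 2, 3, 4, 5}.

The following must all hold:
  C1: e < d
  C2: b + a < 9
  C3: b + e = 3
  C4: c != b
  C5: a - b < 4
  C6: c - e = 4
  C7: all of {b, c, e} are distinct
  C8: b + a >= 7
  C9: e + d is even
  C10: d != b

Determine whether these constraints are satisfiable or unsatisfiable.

Satisfiable

Setting (a, b, c, d, e) = (5, 2, 5, 5, 1) satisfies everything: constraint 2: b + a = 7; constraint 3: b + e = 3; constraint 5: a - b = 3, and the others follow.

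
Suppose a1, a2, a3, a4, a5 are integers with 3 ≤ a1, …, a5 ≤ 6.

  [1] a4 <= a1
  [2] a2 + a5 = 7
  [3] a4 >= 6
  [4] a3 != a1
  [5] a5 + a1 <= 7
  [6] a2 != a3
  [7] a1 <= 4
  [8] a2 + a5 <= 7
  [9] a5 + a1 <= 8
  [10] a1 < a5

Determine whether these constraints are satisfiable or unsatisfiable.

From constraint 3: a4 ≥ 6. From constraints 1 and 7: a4 ≤ a1 and a1 ≤ 4, so a4 ≤ 4. But 4 < 6, so no value of a4 works.

Unsatisfiable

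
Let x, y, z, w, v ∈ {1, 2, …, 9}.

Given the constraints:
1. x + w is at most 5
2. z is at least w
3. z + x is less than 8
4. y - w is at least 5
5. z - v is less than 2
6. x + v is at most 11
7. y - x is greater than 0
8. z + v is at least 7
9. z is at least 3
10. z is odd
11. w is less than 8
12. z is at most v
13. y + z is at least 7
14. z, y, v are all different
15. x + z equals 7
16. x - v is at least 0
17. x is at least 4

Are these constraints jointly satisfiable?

Satisfiable

One satisfying assignment is x = 4, y = 7, z = 3, w = 1, v = 4.
For the less obvious constraints — constraint 1: x + w = 5; constraint 3: z + x = 7 — and the others hold by inspection.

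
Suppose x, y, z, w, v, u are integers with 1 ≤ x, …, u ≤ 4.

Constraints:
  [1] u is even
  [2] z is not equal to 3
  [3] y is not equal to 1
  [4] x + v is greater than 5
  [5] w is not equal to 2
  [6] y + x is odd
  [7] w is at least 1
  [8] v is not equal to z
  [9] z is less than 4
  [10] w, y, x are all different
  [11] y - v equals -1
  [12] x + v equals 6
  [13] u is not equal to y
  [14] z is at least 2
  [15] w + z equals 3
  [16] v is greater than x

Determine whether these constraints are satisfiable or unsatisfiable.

The assignment x = 2, y = 3, z = 2, w = 1, v = 4, u = 4 works:
  constraint 4 holds since x + v = 6.
  constraint 11 holds since y - v = -1.
  constraint 12 holds since x + v = 6.
The rest check out directly.

Satisfiable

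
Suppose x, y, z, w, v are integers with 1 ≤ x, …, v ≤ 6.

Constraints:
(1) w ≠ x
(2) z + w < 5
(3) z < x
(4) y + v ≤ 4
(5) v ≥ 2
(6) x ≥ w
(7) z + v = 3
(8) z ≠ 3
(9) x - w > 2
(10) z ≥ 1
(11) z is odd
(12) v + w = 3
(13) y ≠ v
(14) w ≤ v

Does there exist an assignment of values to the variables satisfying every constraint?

Satisfiable

Try x = 6, y = 1, z = 1, w = 1, v = 2.
Check constraint 2: z + w = 2; constraint 4: y + v = 3; constraint 7: z + v = 3. The remaining constraints are straightforward to verify.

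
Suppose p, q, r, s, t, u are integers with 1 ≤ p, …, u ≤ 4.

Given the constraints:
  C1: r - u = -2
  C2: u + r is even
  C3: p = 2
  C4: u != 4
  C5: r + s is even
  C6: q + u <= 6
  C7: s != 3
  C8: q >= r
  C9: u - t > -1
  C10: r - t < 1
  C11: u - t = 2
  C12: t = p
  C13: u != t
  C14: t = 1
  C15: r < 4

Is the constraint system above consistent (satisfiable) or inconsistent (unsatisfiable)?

Unsatisfiable

Constraint 14 fixes t = 1 and constraint 3 fixes p = 2, but constraint 12 requires t = p. Since 1 ≠ 2, contradiction.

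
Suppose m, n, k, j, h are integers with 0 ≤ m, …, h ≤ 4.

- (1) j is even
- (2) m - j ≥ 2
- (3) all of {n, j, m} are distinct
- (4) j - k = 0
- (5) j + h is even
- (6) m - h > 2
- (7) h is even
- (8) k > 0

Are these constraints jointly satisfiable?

Satisfiable

The assignment m = 4, n = 3, k = 2, j = 2, h = 0 works:
  constraint 2 holds since m - j = 2.
  constraint 4 holds since j - k = 0.
The rest check out directly.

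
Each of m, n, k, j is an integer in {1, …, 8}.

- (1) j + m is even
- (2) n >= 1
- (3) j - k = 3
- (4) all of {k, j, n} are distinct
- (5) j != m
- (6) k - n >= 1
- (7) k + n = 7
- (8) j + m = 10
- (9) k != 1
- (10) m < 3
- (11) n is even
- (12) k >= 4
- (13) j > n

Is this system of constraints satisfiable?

Setting (m, n, k, j) = (2, 2, 5, 8) satisfies everything: constraint 3: j - k = 3; constraint 6: k - n = 3; constraint 7: k + n = 7, and the others follow.

Satisfiable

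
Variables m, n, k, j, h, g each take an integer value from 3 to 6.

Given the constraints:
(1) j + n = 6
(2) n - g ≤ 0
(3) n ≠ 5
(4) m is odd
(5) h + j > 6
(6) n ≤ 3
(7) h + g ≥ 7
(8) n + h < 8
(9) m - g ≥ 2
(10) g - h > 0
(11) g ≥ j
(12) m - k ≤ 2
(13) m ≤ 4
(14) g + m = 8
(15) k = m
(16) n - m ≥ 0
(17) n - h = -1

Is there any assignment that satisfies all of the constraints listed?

Constraints 2, 9, and 16 give n − m ≥ 0, m − g ≥ 2, g − n ≥ 0.
Adding all 3 inequalities: the left sides telescope to 0, and the right sides sum to 0 + 2 + 0 = 2. So 0 ≥ 2, which is false.

Unsatisfiable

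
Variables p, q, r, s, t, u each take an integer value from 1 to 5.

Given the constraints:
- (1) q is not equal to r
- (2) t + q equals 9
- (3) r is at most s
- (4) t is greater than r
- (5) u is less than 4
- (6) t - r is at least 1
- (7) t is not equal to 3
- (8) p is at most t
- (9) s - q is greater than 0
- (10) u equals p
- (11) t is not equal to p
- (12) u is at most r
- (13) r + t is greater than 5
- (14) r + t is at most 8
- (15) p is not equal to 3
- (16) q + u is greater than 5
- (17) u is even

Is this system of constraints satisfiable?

Take p = 2, q = 4, r = 2, s = 5, t = 5, u = 2. Then constraint 2: t + q = 9; constraint 6: t - r = 3, and every other listed constraint is also met.

Satisfiable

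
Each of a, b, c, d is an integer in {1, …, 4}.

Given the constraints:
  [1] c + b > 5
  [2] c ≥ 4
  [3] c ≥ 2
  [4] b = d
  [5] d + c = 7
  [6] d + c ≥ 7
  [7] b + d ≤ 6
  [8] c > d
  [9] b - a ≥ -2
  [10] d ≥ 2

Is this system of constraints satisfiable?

Satisfiable

One satisfying assignment is a = 4, b = 3, c = 4, d = 3.
For the less obvious constraints — constraint 1: c + b = 7; constraint 5: d + c = 7 — and the others hold by inspection.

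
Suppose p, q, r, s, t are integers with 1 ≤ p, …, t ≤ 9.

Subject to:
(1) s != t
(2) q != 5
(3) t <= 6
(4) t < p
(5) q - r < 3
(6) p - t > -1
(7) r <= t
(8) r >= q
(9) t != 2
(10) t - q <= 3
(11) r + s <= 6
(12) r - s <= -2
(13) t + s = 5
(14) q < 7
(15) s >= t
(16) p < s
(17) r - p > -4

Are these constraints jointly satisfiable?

Satisfiable

Take p = 3, q = 1, r = 1, s = 4, t = 1. Then constraint 5: q - r = 0; constraint 6: p - t = 2; constraint 10: t - q = 0, and every other listed constraint is also met.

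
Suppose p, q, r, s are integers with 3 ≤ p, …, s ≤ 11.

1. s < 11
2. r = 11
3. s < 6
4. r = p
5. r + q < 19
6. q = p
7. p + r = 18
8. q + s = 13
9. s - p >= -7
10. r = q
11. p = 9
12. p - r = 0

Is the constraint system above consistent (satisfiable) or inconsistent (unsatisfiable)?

Unsatisfiable

Constraint 2 fixes r = 11 and constraint 11 fixes p = 9. Constraints 6 and 10 give r = q = p, so r = p. But 11 ≠ 9 — contradiction.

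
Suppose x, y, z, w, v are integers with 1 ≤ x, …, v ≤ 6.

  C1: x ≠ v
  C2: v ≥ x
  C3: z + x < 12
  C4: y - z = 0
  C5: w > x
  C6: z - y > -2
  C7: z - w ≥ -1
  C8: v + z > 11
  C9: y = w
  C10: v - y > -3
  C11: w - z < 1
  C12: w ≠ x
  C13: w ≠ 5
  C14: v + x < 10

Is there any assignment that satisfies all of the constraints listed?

Satisfiable

Setting (x, y, z, w, v) = (3, 6, 6, 6, 6) satisfies everything: constraint 3: z + x = 9; constraint 4: y - z = 0, and the others follow.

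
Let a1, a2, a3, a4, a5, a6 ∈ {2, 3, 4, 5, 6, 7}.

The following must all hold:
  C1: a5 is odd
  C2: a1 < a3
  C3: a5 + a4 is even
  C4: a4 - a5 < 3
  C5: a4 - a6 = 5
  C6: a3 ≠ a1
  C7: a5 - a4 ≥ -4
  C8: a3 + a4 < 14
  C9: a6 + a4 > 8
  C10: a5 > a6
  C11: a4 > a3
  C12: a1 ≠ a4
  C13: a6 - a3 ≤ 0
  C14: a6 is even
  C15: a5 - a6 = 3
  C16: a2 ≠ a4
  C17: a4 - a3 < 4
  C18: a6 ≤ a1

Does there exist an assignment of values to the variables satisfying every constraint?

Try a1 = 2, a2 = 3, a3 = 5, a4 = 7, a5 = 5, a6 = 2.
Check constraint 4: a4 - a5 = 2; constraint 5: a4 - a6 = 5. The remaining constraints are straightforward to verify.

Satisfiable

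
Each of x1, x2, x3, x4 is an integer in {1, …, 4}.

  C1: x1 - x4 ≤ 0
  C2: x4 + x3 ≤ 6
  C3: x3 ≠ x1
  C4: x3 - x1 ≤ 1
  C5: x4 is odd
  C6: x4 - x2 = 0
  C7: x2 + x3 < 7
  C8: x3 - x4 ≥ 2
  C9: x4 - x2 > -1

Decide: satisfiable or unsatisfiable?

Constraints 1, 4, and 8 give x1 − x3 ≥ -1, x3 − x4 ≥ 2, x4 − x1 ≥ 0.
Adding all 3 inequalities: the left sides telescope to 0, and the right sides sum to (-1) + 2 + 0 = 1. So 0 ≥ 1, which is false.

Unsatisfiable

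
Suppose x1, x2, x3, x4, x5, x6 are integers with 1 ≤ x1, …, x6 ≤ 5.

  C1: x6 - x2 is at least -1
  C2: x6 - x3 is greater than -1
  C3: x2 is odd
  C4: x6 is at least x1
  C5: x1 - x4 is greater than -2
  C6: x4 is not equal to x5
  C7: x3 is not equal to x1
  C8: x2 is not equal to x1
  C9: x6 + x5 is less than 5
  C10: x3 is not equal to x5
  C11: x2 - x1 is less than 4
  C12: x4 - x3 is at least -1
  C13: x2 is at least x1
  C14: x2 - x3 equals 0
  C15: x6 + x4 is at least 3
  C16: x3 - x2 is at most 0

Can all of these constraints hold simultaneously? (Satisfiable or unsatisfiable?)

Satisfiable

One satisfying assignment is x1 = 1, x2 = 3, x3 = 3, x4 = 2, x5 = 1, x6 = 3.
For the less obvious constraints — constraint 1: x6 - x2 = 0; constraint 2: x6 - x3 = 0 — and the others hold by inspection.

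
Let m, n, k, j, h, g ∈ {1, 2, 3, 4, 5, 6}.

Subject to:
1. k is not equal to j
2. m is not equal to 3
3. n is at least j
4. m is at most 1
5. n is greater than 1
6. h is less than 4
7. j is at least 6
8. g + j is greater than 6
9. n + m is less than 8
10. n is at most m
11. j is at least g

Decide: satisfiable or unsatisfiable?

Unsatisfiable

From constraints 3 and 7: n ≥ j and j ≥ 6, so n ≥ 6. From constraints 4 and 10: n ≤ m and m ≤ 1, so n ≤ 1. But 1 < 6, so no value of n works.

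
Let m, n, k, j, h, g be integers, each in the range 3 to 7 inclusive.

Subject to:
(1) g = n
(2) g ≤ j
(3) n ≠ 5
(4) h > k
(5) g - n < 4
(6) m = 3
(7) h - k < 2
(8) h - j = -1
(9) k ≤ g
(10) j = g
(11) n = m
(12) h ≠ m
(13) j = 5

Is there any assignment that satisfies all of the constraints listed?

Constraint 13 fixes j = 5 and constraint 6 fixes m = 3. Constraints 1, 10, and 11 give j = g = n = m, so j = m. But 5 ≠ 3 — contradiction.

Unsatisfiable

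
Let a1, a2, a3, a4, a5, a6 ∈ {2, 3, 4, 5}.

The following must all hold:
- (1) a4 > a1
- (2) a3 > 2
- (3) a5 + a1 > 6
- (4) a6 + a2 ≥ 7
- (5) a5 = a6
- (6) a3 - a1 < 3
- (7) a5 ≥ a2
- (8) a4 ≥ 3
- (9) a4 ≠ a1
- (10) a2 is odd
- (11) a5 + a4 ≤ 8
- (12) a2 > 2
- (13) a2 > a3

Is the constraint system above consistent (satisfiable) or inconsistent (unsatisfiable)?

Setting (a1, a2, a3, a4, a5, a6) = (2, 5, 4, 3, 5, 5) satisfies everything: constraint 3: a5 + a1 = 7; constraint 4: a6 + a2 = 10, and the others follow.

Satisfiable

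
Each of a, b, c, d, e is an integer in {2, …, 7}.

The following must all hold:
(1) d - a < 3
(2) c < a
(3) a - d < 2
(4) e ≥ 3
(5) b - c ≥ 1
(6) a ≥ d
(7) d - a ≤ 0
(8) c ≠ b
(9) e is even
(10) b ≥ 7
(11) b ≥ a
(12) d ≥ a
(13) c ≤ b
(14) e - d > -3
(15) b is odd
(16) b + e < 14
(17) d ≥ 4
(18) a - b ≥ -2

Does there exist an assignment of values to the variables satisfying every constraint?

Try a = 7, b = 7, c = 6, d = 7, e = 6.
Check constraint 1: d - a = 0; constraint 3: a - d = 0; constraint 5: b - c = 1. The remaining constraints are straightforward to verify.

Satisfiable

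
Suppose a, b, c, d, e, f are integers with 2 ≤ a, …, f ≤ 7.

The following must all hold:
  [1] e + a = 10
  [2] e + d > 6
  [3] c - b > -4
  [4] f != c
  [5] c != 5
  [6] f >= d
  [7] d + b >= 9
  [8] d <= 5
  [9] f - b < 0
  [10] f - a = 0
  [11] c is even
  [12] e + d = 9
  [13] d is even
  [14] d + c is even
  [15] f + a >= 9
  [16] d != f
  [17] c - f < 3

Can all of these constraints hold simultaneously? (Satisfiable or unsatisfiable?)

Satisfiable

Try a = 5, b = 7, c = 6, d = 4, e = 5, f = 5.
Check constraint 1: e + a = 10; constraint 2: e + d = 9; constraint 3: c - b = -1. The remaining constraints are straightforward to verify.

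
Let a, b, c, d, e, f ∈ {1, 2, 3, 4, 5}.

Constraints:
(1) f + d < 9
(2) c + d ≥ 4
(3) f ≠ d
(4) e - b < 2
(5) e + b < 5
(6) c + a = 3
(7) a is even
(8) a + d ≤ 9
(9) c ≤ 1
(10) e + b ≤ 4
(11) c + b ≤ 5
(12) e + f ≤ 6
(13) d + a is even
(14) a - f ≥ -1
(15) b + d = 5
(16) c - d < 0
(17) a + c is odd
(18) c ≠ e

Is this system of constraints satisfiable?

Satisfiable

Try a = 2, b = 1, c = 1, d = 4, e = 2, f = 2.
Check constraint 1: f + d = 6; constraint 2: c + d = 5; constraint 4: e - b = 1. The remaining constraints are straightforward to verify.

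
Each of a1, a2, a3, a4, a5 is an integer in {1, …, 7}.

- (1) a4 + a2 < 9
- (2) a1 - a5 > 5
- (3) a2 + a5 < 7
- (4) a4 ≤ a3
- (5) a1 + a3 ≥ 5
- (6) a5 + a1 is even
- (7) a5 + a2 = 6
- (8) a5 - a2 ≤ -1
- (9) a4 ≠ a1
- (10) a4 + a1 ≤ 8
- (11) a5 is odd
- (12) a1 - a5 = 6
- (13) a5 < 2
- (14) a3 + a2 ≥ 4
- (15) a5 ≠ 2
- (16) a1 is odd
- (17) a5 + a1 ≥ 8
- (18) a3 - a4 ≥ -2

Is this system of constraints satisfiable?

Satisfiable

One satisfying assignment is a1 = 7, a2 = 5, a3 = 1, a4 = 1, a5 = 1.
For the less obvious constraints — constraint 1: a4 + a2 = 6; constraint 2: a1 - a5 = 6; constraint 3: a2 + a5 = 6 — and the others hold by inspection.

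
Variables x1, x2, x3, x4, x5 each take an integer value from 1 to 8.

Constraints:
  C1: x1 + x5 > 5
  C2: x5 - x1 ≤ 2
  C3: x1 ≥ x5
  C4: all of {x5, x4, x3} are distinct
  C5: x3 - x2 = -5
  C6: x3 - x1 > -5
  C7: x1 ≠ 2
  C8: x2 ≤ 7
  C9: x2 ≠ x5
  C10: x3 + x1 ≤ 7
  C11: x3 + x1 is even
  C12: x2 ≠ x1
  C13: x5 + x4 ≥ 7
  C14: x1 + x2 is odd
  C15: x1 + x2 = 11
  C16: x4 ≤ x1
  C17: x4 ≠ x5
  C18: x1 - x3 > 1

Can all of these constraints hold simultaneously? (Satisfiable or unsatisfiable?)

Satisfiable

The assignment x1 = 4, x2 = 7, x3 = 2, x4 = 4, x5 = 3 works:
  constraint 1 holds since x1 + x5 = 7.
  constraint 2 holds since x5 - x1 = -1.
  constraint 5 holds since x3 - x2 = -5.
The rest check out directly.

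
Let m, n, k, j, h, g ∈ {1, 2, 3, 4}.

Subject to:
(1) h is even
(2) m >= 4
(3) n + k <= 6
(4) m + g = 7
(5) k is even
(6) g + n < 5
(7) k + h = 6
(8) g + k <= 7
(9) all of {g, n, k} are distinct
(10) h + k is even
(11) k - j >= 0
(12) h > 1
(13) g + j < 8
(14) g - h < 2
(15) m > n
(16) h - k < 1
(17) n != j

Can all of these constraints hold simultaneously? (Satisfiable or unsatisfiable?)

Satisfiable

One satisfying assignment is m = 4, n = 1, k = 4, j = 2, h = 2, g = 3.
For the less obvious constraints — constraint 3: n + k = 5; constraint 4: m + g = 7 — and the others hold by inspection.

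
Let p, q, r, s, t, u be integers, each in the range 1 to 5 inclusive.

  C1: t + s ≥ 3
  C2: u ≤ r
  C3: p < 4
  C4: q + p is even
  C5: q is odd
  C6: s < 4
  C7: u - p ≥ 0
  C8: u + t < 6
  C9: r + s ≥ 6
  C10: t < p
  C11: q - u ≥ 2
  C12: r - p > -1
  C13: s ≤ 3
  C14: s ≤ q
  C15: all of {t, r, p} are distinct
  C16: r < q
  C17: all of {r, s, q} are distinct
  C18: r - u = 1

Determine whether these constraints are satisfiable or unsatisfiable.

Try p = 3, q = 5, r = 4, s = 3, t = 1, u = 3.
Check constraint 1: t + s = 4; constraint 7: u - p = 0; constraint 8: u + t = 4. The remaining constraints are straightforward to verify.

Satisfiable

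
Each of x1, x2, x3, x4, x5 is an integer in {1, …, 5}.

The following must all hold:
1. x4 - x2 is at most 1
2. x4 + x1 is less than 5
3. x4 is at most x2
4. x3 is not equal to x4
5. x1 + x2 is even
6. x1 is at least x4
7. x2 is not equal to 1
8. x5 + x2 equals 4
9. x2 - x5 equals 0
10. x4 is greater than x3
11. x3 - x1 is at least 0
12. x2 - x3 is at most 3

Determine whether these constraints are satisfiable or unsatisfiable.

Constraints 6, 10, and 11 give x4 ≤ x1, x1 ≤ x3, x3 < x4. Chaining: x4 ≤ x1 ≤ x3 < x4, which forces x4 < x4 — impossible.

Unsatisfiable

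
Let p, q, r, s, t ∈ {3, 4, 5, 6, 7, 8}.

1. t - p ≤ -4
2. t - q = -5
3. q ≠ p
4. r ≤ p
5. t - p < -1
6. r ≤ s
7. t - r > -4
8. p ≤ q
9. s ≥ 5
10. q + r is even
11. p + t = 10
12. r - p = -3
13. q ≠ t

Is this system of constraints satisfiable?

Satisfiable

The assignment p = 7, q = 8, r = 4, s = 8, t = 3 works:
  constraint 1 holds since t - p = -4.
  constraint 2 holds since t - q = -5.
  constraint 5 holds since t - p = -4.
The rest check out directly.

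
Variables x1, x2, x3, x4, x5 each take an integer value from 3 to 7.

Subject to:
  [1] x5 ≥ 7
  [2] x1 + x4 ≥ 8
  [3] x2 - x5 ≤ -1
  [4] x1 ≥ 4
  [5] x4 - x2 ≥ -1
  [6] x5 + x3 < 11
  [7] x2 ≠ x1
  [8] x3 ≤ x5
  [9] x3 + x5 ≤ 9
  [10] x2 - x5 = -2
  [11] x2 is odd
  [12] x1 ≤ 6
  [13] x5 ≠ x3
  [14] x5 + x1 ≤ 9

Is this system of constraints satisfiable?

From constraint 1: x5 ≥ 7. From constraint 4: x1 ≥ 4. Hence x5 + x1 ≥ 11. But constraint 14 requires x5 + x1 ≤ 9, and 9 < 11. Contradiction.

Unsatisfiable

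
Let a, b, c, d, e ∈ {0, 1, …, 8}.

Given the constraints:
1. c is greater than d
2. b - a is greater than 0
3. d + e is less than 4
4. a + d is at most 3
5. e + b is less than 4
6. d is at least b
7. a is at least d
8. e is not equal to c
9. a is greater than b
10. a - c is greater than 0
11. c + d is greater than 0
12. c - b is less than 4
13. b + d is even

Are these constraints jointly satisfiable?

Constraints 1, 2, 6, and 10 give b ≤ d, d < c, c < a, a < b. Chaining: b ≤ d < c < a < b, which forces b < b — impossible.

Unsatisfiable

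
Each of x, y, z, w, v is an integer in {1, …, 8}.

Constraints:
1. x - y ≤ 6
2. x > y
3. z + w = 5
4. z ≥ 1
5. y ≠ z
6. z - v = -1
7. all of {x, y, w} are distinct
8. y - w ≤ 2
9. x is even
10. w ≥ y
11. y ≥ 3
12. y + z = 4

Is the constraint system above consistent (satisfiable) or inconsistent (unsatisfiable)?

Satisfiable

The assignment x = 8, y = 3, z = 1, w = 4, v = 2 works:
  constraint 1 holds since x - y = 5.
  constraint 3 holds since z + w = 5.
The rest check out directly.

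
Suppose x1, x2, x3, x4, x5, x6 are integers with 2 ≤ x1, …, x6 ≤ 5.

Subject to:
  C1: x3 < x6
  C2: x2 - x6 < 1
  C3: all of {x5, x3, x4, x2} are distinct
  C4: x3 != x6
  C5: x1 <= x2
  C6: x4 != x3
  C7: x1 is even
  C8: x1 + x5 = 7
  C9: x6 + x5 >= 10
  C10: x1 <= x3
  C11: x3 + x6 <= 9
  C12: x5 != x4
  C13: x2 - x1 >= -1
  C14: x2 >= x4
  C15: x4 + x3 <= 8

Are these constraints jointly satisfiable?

The assignment x1 = 2, x2 = 4, x3 = 3, x4 = 2, x5 = 5, x6 = 5 works:
  constraint 2 holds since x2 - x6 = -1.
  constraint 8 holds since x1 + x5 = 7.
  constraint 9 holds since x6 + x5 = 10.
The rest check out directly.

Satisfiable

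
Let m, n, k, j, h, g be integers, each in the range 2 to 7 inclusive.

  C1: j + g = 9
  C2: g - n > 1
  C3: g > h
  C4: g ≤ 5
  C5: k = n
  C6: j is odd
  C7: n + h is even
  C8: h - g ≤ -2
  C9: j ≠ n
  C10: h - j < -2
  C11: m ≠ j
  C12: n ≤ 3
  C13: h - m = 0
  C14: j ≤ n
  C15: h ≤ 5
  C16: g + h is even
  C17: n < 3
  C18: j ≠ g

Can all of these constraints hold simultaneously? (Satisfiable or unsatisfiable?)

Unsatisfiable

From constraints 12 and 14: j ≤ n ≤ 3. From constraint 4: g ≤ 5. Hence j + g ≤ 8. But constraint 1 requires j + g = 9, and 9 > 8. Contradiction.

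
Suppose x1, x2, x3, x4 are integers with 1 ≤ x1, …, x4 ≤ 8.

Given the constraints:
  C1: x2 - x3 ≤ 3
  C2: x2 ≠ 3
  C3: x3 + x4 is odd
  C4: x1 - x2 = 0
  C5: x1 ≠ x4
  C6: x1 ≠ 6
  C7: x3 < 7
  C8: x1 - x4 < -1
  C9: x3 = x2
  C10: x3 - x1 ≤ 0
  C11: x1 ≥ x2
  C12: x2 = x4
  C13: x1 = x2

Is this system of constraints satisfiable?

Unsatisfiable

From constraints 12 and 13, x1 = x2 = x4, so x1 = x4. But constraint 5 says x1 ≠ x4. Contradiction.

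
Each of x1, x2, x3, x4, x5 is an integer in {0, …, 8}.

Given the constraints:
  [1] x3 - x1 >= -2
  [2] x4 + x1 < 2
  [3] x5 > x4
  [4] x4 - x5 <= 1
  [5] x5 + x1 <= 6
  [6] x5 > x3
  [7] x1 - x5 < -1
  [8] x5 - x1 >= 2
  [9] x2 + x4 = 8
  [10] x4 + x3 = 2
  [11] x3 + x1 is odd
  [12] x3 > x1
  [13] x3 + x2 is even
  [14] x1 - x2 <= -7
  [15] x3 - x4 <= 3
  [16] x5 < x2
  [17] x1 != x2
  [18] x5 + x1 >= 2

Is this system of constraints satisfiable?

One satisfying assignment is x1 = 0, x2 = 7, x3 = 1, x4 = 1, x5 = 3.
For the less obvious constraints — constraint 1: x3 - x1 = 1; constraint 2: x4 + x1 = 1; constraint 4: x4 - x5 = -2 — and the others hold by inspection.

Satisfiable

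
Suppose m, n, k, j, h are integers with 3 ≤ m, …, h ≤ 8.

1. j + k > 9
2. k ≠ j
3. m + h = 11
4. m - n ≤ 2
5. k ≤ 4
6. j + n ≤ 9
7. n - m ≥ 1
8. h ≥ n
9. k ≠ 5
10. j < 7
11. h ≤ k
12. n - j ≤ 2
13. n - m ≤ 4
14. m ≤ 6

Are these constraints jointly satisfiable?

From constraint 14: m ≤ 6. From constraints 5 and 11: h ≤ k ≤ 4. Hence m + h ≤ 10. But constraint 3 requires m + h = 11, and 11 > 10. Contradiction.

Unsatisfiable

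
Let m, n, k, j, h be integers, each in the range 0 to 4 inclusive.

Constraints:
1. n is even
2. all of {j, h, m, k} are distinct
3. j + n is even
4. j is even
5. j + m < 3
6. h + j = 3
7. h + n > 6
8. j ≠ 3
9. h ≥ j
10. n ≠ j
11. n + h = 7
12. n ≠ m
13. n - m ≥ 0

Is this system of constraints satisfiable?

Satisfiable

The assignment m = 2, n = 4, k = 4, j = 0, h = 3 works:
  constraint 5 holds since j + m = 2.
  constraint 6 holds since h + j = 3.
The rest check out directly.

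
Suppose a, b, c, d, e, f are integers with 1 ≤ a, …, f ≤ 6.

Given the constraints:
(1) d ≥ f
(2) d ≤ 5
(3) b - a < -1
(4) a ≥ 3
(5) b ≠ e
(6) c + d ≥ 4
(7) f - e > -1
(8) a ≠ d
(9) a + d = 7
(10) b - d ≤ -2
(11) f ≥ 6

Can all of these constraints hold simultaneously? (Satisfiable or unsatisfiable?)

From constraint 4: a ≥ 3. From constraints 1 and 11: d ≥ f ≥ 6. Hence a + d ≥ 9. But constraint 9 requires a + d = 7, and 7 < 9. Contradiction.

Unsatisfiable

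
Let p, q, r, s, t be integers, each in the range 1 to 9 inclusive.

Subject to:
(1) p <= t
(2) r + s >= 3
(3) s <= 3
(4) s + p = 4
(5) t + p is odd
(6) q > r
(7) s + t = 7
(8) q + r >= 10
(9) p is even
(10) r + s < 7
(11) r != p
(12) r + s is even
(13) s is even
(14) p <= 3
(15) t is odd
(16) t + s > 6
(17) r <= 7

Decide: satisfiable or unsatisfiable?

Setting (p, q, r, s, t) = (2, 6, 4, 2, 5) satisfies everything: constraint 2: r + s = 6; constraint 4: s + p = 4; constraint 7: s + t = 7, and the others follow.

Satisfiable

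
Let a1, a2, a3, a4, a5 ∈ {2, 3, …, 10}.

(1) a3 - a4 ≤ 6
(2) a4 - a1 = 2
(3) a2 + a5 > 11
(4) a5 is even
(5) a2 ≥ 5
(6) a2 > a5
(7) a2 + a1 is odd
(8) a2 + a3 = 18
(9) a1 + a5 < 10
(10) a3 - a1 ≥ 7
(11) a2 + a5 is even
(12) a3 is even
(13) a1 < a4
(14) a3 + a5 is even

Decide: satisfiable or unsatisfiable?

One satisfying assignment is a1 = 3, a2 = 8, a3 = 10, a4 = 5, a5 = 4.
For the less obvious constraints — constraint 1: a3 - a4 = 5; constraint 2: a4 - a1 = 2 — and the others hold by inspection.

Satisfiable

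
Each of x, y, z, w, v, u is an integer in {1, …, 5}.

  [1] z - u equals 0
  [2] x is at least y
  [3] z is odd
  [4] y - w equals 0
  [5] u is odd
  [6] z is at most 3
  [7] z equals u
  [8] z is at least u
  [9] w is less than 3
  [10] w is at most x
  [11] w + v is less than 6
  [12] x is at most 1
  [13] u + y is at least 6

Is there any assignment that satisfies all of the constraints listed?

From constraints 6 and 8: u ≤ z ≤ 3. From constraints 2 and 12: y ≤ x ≤ 1. Hence u + y ≤ 4. But constraint 13 requires u + y ≥ 6, and 6 > 4. Contradiction.

Unsatisfiable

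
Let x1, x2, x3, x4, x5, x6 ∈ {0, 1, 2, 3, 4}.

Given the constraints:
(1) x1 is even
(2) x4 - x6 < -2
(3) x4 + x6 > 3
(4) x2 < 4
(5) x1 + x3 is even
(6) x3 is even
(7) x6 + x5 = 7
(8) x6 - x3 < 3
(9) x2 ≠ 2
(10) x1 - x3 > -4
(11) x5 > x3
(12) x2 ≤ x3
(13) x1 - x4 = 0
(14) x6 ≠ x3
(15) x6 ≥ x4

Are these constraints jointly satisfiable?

Satisfiable

Take x1 = 0, x2 = 0, x3 = 2, x4 = 0, x5 = 3, x6 = 4. Then constraint 2: x4 - x6 = -4; constraint 3: x4 + x6 = 4, and every other listed constraint is also met.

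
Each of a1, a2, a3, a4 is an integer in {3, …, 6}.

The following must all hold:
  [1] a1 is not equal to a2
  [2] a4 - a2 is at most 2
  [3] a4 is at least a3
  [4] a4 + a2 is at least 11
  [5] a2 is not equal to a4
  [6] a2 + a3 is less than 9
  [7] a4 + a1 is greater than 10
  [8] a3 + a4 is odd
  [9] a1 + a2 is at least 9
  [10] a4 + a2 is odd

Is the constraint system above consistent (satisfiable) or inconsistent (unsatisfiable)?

Satisfiable

Take a1 = 6, a2 = 5, a3 = 3, a4 = 6. Then constraint 2: a4 - a2 = 1; constraint 4: a4 + a2 = 11; constraint 6: a2 + a3 = 8, and every other listed constraint is also met.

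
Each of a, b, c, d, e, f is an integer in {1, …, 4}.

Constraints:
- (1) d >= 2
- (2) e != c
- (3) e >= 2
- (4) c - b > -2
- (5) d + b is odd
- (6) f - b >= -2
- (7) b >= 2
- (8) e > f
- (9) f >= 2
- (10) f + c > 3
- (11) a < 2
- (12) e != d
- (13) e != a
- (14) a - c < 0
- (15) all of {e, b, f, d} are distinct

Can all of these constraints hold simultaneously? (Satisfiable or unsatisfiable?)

Constraints 1, 3, 7, and 9 confine each of e, b, f, d to the 3 values {2, …, 4} (the domain already gives each ≤ 4).
Constraint 15 requires all 4 of them to be distinct, but only 3 values are available — impossible by the pigeonhole principle.

Unsatisfiable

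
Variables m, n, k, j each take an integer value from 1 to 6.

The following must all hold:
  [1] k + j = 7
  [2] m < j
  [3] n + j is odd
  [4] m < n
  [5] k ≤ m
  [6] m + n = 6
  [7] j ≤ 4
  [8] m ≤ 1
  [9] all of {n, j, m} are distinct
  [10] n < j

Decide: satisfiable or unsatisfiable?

Unsatisfiable

From constraints 5 and 8: k ≤ m ≤ 1. From constraint 7: j ≤ 4. Hence k + j ≤ 5. But constraint 1 requires k + j = 7, and 7 > 5. Contradiction.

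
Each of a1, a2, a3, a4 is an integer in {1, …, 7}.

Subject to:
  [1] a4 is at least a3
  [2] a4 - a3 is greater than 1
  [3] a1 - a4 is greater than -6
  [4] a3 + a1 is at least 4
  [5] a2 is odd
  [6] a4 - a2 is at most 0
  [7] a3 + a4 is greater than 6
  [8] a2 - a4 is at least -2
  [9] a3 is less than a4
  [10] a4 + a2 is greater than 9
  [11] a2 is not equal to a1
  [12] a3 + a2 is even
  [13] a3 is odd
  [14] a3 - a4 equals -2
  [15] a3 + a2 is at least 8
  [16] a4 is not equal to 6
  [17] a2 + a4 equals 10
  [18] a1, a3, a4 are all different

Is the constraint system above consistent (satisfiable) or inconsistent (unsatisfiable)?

The assignment a1 = 1, a2 = 5, a3 = 3, a4 = 5 works:
  constraint 2 holds since a4 - a3 = 2.
  constraint 3 holds since a1 - a4 = -4.
The rest check out directly.

Satisfiable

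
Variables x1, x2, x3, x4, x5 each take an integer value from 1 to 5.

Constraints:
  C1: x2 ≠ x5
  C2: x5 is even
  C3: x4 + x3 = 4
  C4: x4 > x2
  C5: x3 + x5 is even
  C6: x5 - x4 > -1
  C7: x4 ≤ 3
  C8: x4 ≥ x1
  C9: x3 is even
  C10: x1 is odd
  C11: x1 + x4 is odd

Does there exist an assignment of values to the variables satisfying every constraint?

Satisfiable

Setting (x1, x2, x3, x4, x5) = (1, 1, 2, 2, 4) satisfies everything: constraint 3: x4 + x3 = 4; constraint 6: x5 - x4 = 2, and the others follow.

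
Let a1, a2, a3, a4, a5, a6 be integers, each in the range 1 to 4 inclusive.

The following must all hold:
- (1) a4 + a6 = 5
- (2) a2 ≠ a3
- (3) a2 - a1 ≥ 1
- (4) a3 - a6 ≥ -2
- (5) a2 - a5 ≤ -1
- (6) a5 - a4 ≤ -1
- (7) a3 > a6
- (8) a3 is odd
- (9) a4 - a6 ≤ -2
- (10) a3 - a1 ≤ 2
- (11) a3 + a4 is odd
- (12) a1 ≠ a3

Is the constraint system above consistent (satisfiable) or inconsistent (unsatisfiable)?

Constraints 3, 4, 5, 6, 9, and 10 give a2 − a1 ≥ 1, a1 − a3 ≥ -2, a3 − a6 ≥ -2, a6 − a4 ≥ 2, a4 − a5 ≥ 1, a5 − a2 ≥ 1.
Adding all 6 inequalities: the left sides telescope to 0, and the right sides sum to 1 + (-2) + (-2) + 2 + 1 + 1 = 1. So 0 ≥ 1, which is false.

Unsatisfiable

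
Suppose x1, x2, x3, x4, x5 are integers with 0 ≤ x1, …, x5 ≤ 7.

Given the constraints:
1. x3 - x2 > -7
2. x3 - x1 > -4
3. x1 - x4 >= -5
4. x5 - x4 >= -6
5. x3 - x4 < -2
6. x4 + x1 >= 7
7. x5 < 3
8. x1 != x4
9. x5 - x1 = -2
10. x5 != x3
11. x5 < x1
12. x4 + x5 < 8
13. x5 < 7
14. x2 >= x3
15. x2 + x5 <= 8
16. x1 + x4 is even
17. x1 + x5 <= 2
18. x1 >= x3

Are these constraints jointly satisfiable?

Satisfiable

One satisfying assignment is x1 = 2, x2 = 6, x3 = 1, x4 = 6, x5 = 0.
For the less obvious constraints — constraint 1: x3 - x2 = -5; constraint 2: x3 - x1 = -1 — and the others hold by inspection.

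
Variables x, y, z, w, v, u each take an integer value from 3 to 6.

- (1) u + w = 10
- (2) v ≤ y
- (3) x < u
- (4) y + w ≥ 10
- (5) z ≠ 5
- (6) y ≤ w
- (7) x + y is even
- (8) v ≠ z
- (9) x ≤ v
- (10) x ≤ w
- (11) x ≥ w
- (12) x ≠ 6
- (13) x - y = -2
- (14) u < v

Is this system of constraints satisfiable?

Unsatisfiable

Constraints 2, 3, 6, 11, and 14 give v ≤ y, y ≤ w, w ≤ x, x < u, u < v. Chaining: v ≤ y ≤ w ≤ x < u < v, which forces v < v — impossible.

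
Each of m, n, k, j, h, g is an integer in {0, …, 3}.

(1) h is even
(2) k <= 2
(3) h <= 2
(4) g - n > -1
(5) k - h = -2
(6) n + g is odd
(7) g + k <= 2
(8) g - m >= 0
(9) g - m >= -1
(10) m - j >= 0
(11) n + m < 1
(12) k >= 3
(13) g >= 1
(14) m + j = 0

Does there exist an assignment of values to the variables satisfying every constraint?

Unsatisfiable

From constraint 13: g ≥ 1. From constraint 12: k ≥ 3. Hence g + k ≥ 4. But constraint 7 requires g + k ≤ 2, and 2 < 4. Contradiction.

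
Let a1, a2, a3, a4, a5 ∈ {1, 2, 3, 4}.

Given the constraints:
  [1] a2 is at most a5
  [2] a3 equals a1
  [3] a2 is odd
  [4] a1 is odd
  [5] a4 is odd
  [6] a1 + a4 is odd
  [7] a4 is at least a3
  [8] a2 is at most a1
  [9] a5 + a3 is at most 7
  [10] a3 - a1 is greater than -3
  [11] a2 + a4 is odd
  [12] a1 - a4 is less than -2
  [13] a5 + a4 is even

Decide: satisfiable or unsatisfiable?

Constraint 3 makes a2 odd and constraint 5 makes a4 odd, so a2 + a4 must be even. Constraint 11 says a2 + a4 is odd — contradiction.

Unsatisfiable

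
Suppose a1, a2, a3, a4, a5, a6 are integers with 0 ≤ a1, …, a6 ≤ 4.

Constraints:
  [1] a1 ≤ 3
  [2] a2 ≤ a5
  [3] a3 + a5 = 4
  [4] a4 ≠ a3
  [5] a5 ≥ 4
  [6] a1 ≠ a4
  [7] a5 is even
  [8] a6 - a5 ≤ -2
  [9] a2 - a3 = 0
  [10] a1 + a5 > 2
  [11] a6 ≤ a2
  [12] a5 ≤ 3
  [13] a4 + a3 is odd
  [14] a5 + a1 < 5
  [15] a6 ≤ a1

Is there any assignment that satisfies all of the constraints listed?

Unsatisfiable

From constraint 5: a5 ≥ 4. From constraint 12: a5 ≤ 3. But 3 < 4, so no value of a5 works.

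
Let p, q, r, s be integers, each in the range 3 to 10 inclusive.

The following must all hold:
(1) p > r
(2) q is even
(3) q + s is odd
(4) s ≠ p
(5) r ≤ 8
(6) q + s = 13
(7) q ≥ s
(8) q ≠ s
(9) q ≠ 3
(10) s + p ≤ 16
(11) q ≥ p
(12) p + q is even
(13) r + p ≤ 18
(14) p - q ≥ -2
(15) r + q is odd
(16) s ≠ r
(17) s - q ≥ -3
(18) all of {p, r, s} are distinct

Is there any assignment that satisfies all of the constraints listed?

Take p = 8, q = 8, r = 7, s = 5. Then constraint 6: q + s = 13; constraint 10: s + p = 13, and every other listed constraint is also met.

Satisfiable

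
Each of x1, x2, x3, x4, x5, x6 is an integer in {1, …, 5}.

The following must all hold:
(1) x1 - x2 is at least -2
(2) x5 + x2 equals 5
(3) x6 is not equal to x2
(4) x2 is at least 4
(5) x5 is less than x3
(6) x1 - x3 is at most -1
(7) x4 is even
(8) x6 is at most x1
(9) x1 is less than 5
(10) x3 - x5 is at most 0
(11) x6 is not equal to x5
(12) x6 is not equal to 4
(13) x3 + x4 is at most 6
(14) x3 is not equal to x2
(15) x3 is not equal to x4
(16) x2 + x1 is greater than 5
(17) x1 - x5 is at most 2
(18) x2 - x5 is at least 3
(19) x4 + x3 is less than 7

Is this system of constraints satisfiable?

Constraints 1, 6, 10, and 18 give x2 − x5 ≥ 3, x5 − x3 ≥ 0, x3 − x1 ≥ 1, x1 − x2 ≥ -2.
Adding all 4 inequalities: the left sides telescope to 0, and the right sides sum to 3 + 0 + 1 + (-2) = 2. So 0 ≥ 2, which is false.

Unsatisfiable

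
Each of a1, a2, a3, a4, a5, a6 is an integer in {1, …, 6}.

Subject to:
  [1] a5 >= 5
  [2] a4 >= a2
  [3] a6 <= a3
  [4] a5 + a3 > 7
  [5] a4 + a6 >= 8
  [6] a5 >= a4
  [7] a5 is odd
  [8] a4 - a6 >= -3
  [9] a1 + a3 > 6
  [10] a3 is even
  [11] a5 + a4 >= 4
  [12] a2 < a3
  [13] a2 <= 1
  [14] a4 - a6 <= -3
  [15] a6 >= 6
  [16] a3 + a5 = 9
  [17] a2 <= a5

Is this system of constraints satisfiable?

From constraints 3 and 15: a3 ≥ a6 ≥ 6. From constraint 1: a5 ≥ 5. Hence a3 + a5 ≥ 11. But constraint 16 requires a3 + a5 = 9, and 9 < 11. Contradiction.

Unsatisfiable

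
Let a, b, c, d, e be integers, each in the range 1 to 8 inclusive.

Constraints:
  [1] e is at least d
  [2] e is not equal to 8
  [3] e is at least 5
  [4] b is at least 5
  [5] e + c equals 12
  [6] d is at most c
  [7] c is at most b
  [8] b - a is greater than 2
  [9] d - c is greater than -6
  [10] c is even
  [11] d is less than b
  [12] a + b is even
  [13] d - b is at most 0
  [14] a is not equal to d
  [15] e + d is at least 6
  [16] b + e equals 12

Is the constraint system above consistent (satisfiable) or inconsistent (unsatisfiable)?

Satisfiable

The assignment a = 2, b = 6, c = 6, d = 3, e = 6 works:
  constraint 5 holds since e + c = 12.
  constraint 8 holds since b - a = 4.
The rest check out directly.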